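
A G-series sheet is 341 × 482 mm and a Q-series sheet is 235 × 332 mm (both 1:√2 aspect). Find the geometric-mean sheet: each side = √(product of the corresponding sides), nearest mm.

283 × 400 mm

Short side: √(341 · 235) = √80135 ≈ 283.1 → 283 mm
Long side: √(482 · 332) = √160024 ≈ 400.0 → 400 mm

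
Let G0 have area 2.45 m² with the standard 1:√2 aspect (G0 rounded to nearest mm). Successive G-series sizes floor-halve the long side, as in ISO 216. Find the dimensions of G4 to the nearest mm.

Let G0's short side be w mm. w · w√2 = 2.45 m² = 2,450,000 mm², so w ≈ 1316.2 mm and w√2 ≈ 1861.4 mm → G0 = 1316 × 1861 mm.
G1: ⌊1861/2⌋ × 1316 = 930 × 1316 mm
G2: ⌊1316/2⌋ × 930 = 658 × 930 mm
G3: ⌊930/2⌋ × 658 = 465 × 658 mm
G4: ⌊658/2⌋ × 465 = 329 × 465 mm

329 × 465 mm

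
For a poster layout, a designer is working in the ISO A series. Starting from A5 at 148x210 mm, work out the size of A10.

A6: ⌊210/2⌋ × 148 = 105 × 148 mm
A7: ⌊148/2⌋ × 105 = 74 × 105 mm
A8: ⌊105/2⌋ × 74 = 52 × 74 mm
A9: ⌊74/2⌋ × 52 = 37 × 52 mm
A10: ⌊52/2⌋ × 37 = 26 × 37 mm

26 × 37 mm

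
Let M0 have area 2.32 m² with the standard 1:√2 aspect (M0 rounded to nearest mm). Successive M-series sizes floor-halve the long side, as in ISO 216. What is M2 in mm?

Let M0's short side be w mm. w · w√2 = 2.32 m² = 2,320,000 mm², so w ≈ 1280.8 mm and w√2 ≈ 1811.3 mm → M0 = 1281 × 1811 mm.
M1: ⌊1811/2⌋ × 1281 = 905 × 1281 mm
M2: ⌊1281/2⌋ × 905 = 640 × 905 mm

640 × 905 mm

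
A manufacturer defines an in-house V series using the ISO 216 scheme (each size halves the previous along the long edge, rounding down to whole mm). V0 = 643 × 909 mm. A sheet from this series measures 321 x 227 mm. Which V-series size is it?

V3

V0: 643 × 909 mm
V1: 454 × 643 mm
V2: 321 × 454 mm
V3: 227 × 321 mm
V4: 160 × 227 mm
→ matches V3.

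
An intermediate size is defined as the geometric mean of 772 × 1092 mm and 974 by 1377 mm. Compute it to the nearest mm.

Short side: √(772 · 974) = √751928 ≈ 867.1 → 867 mm
Long side: √(1092 · 1377) = √1503684 ≈ 1226.2 → 1226 mm

867 × 1226 mm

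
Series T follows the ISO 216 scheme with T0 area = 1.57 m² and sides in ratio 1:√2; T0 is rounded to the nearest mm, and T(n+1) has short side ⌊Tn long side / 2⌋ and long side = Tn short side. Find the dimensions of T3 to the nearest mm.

Let T0's short side be w mm. w · w√2 = 1.57 m² = 1,570,000 mm², so w ≈ 1053.6 mm and w√2 ≈ 1490.1 mm → T0 = 1054 × 1490 mm.
T1: ⌊1490/2⌋ × 1054 = 745 × 1054 mm
T2: ⌊1054/2⌋ × 745 = 527 × 745 mm
T3: ⌊745/2⌋ × 527 = 372 × 527 mm

372 × 527 mm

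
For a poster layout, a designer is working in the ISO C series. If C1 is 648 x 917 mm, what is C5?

C2: ⌊917/2⌋ × 648 = 458 × 648 mm
C3: ⌊648/2⌋ × 458 = 324 × 458 mm
C4: ⌊458/2⌋ × 324 = 229 × 324 mm
C5: ⌊324/2⌋ × 229 = 162 × 229 mm

162 × 229 mm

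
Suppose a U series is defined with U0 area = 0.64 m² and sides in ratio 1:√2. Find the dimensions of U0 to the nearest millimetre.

673 × 951 mm

Let the short side be w mm. Then w · w√2 = 0.64 m² = 640,000 mm².
w² = 640,000/√2, so w ≈ 672.7 mm; long side = w√2 ≈ 951.4 mm.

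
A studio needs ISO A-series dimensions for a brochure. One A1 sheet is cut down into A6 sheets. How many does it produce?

32

Each ISO step halves the sheet: 1 × A1 → 2 × A2 → 4 × A3 → 8 × A4 → …
From A1 to A6 is 5 halving steps: 2^5 = 32.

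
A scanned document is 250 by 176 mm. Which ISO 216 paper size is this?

Aspect ratio 250/176 ≈ 1.420 — close to the ISO √2 ≈ 1.414.
In the B-series (B0 = 1000 × 1414 mm): B5 = 176 × 250 mm.

B5 (176 × 250 mm)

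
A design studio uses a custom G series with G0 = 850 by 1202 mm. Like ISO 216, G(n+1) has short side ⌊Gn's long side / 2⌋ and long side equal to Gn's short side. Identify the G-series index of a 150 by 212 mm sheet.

G5

G0: 850 × 1202 mm
G1: 601 × 850 mm
G2: 425 × 601 mm
G3: 300 × 425 mm
G4: 212 × 300 mm
G5: 150 × 212 mm
G6: 106 × 150 mm
→ matches G5.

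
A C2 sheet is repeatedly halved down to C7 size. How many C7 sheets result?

Each ISO step halves the sheet: 1 × C2 → 2 × C3 → 4 × C4 → 8 × C5 → …
From C2 to C7 is 5 halving steps: 2^5 = 32.

32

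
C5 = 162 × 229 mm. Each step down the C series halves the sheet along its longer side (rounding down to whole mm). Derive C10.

28 × 40 mm

C6: ⌊229/2⌋ × 162 = 114 × 162 mm
C7: ⌊162/2⌋ × 114 = 81 × 114 mm
C8: ⌊114/2⌋ × 81 = 57 × 81 mm
C9: ⌊81/2⌋ × 57 = 40 × 57 mm
C10: ⌊57/2⌋ × 40 = 28 × 40 mm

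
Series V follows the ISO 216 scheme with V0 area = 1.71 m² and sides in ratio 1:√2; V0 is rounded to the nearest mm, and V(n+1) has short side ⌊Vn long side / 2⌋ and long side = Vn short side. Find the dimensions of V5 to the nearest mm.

194 × 275 mm

Let V0's short side be w mm. w · w√2 = 1.71 m² = 1,710,000 mm², so w ≈ 1099.6 mm and w√2 ≈ 1555.1 mm → V0 = 1100 × 1555 mm.
V1: ⌊1555/2⌋ × 1100 = 777 × 1100 mm
V2: ⌊1100/2⌋ × 777 = 550 × 777 mm
V3: ⌊777/2⌋ × 550 = 388 × 550 mm
V4: ⌊550/2⌋ × 388 = 275 × 388 mm
V5: ⌊388/2⌋ × 275 = 194 × 275 mm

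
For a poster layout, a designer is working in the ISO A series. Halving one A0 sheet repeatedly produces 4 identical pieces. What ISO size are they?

A2

4 = 2^2, so 2 halving steps.
A0 → A1 → … → A2 after 2 steps.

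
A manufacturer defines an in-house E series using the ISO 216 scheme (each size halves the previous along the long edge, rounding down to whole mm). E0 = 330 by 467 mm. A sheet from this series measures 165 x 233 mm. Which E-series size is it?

E2

E0: 330 × 467 mm
E1: 233 × 330 mm
E2: 165 × 233 mm
E3: 116 × 165 mm
→ matches E2.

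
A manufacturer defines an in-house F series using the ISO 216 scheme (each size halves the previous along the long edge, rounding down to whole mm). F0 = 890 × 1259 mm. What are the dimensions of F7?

78 × 111 mm

F1 = 629 × 890 mm (from F0 by 1 halving).
F2: ⌊890/2⌋ × 629 = 445 × 629 mm
F3: ⌊629/2⌋ × 445 = 314 × 445 mm
F4: ⌊445/2⌋ × 314 = 222 × 314 mm
F5: ⌊314/2⌋ × 222 = 157 × 222 mm
F6: ⌊222/2⌋ × 157 = 111 × 157 mm
F7: ⌊157/2⌋ × 111 = 78 × 111 mm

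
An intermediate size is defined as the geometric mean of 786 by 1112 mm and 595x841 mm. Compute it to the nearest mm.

Short side: √(786 · 595) = √467670 ≈ 683.9 → 684 mm
Long side: √(1112 · 841) = √935192 ≈ 967.1 → 967 mm

684 × 967 mm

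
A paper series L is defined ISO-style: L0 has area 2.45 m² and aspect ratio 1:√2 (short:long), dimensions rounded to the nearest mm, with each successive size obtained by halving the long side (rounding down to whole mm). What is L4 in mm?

Let L0's short side be w mm. w · w√2 = 2.45 m² = 2,450,000 mm², so w ≈ 1316.2 mm and w√2 ≈ 1861.4 mm → L0 = 1316 × 1861 mm.
L1: ⌊1861/2⌋ × 1316 = 930 × 1316 mm
L2: ⌊1316/2⌋ × 930 = 658 × 930 mm
L3: ⌊930/2⌋ × 658 = 465 × 658 mm
L4: ⌊658/2⌋ × 465 = 329 × 465 mm

329 × 465 mm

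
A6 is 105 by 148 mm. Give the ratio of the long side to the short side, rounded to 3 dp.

1.410

148 / 105 = 1.410
ISO 216 targets √2 ≈ 1.414; the -0.005 deviation is from mm rounding.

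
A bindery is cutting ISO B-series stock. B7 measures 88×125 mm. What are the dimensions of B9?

B8: ⌊125/2⌋ × 88 = 62 × 88 mm
B9: ⌊88/2⌋ × 62 = 44 × 62 mm

44 × 62 mm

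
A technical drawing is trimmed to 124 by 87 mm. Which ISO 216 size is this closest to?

B7 (88 × 125 mm)

Aspect ratio 124/87 ≈ 1.425 — close to the ISO √2 ≈ 1.414.
In the B-series (B0 = 1000 × 1414 mm): B7 = 88 × 125 mm.
Off by 2 mm total — nearest standard size.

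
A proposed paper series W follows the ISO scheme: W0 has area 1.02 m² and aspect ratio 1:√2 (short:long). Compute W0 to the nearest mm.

849 × 1201 mm

Let the short side be w mm. Then w · w√2 = 1.02 m² = 1,020,000 mm².
w² = 1,020,000/√2, so w ≈ 849.3 mm; long side = w√2 ≈ 1201.0 mm.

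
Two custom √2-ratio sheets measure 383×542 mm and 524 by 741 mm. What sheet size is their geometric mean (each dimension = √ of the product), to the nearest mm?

Short side: √(383 · 524) = √200692 ≈ 448.0 → 448 mm
Long side: √(542 · 741) = √401622 ≈ 633.7 → 634 mm

448 × 634 mm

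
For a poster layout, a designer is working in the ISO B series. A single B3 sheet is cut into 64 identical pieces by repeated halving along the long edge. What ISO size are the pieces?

64 = 2^6, so 6 halving steps.
B3 → B4 → … → B9 after 6 steps.

B9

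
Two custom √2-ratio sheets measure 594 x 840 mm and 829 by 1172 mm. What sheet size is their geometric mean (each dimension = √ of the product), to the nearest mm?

Short side: √(594 · 829) = √492426 ≈ 701.7 → 702 mm
Long side: √(840 · 1172) = √984480 ≈ 992.2 → 992 mm

702 × 992 mm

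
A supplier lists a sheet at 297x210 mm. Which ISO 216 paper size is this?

A4 (210 × 297 mm)

Aspect ratio 297/210 ≈ 1.414 — close to the ISO √2 ≈ 1.414.
In the A-series (A0 area = 1 m²): A4 = 210 × 297 mm.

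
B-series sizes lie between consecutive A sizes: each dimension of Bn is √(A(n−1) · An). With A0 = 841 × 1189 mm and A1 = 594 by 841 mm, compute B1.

Short side: √(841 · 594) = √499554 ≈ 706.8 → 707 mm
Long side: √(1189 · 841) = √999949 ≈ 1000.0 → 1000 mm

707 × 1000 mm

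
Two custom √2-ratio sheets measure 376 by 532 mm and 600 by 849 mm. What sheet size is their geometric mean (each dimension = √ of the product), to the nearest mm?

475 × 672 mm

Short side: √(376 · 600) = √225600 ≈ 475.0 → 475 mm
Long side: √(532 · 849) = √451668 ≈ 672.1 → 672 mm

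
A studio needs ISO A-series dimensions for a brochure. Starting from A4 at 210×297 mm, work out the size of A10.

26 × 37 mm

A5: ⌊297/2⌋ × 210 = 148 × 210 mm
A6: ⌊210/2⌋ × 148 = 105 × 148 mm
A7: ⌊148/2⌋ × 105 = 74 × 105 mm
A8: ⌊105/2⌋ × 74 = 52 × 74 mm
A9: ⌊74/2⌋ × 52 = 37 × 52 mm
A10: ⌊52/2⌋ × 37 = 26 × 37 mm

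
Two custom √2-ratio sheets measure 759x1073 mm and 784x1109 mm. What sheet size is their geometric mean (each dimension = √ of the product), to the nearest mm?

Short side: √(759 · 784) = √595056 ≈ 771.4 → 771 mm
Long side: √(1073 · 1109) = √1189957 ≈ 1090.9 → 1091 mm

771 × 1091 mm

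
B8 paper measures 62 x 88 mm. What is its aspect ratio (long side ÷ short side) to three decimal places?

1.419

88 / 62 = 1.419
ISO 216 targets √2 ≈ 1.414; the +0.005 deviation is from mm rounding.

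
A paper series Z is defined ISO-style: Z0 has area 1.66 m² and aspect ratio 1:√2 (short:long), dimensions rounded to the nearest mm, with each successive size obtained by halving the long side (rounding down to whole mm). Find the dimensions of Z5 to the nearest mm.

Let Z0's short side be w mm. w · w√2 = 1.66 m² = 1,660,000 mm², so w ≈ 1083.4 mm and w√2 ≈ 1532.2 mm → Z0 = 1083 × 1532 mm.
Z1: ⌊1532/2⌋ × 1083 = 766 × 1083 mm
Z2: ⌊1083/2⌋ × 766 = 541 × 766 mm
Z3: ⌊766/2⌋ × 541 = 383 × 541 mm
Z4: ⌊541/2⌋ × 383 = 270 × 383 mm
Z5: ⌊383/2⌋ × 270 = 191 × 270 mm

191 × 270 mm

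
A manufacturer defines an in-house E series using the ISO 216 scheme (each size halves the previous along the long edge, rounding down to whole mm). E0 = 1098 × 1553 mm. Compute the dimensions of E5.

194 × 274 mm

E1: ⌊1553/2⌋ × 1098 = 776 × 1098 mm
E2: ⌊1098/2⌋ × 776 = 549 × 776 mm
E3: ⌊776/2⌋ × 549 = 388 × 549 mm
E4: ⌊549/2⌋ × 388 = 274 × 388 mm
E5: ⌊388/2⌋ × 274 = 194 × 274 mm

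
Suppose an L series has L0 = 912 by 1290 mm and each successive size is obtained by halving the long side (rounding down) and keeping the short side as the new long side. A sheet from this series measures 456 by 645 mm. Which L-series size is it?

L2

L0: 912 × 1290 mm
L1: 645 × 912 mm
L2: 456 × 645 mm
L3: 322 × 456 mm
→ matches L2.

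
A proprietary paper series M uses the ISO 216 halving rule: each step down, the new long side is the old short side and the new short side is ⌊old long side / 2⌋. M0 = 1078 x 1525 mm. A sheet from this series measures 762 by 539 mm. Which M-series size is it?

M0: 1078 × 1525 mm
M1: 762 × 1078 mm
M2: 539 × 762 mm
M3: 381 × 539 mm
→ matches M2.

M2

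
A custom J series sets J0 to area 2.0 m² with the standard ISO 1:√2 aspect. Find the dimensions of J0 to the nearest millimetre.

Let the short side be w mm. Then w · w√2 = 2.0 m² = 2,000,000 mm².
w² = 2,000,000/√2, so w ≈ 1189.2 mm; long side = w√2 ≈ 1681.8 mm.

1189 × 1682 mm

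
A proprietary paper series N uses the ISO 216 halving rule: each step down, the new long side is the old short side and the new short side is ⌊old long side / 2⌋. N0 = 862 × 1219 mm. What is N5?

N1: ⌊1219/2⌋ × 862 = 609 × 862 mm
N2: ⌊862/2⌋ × 609 = 431 × 609 mm
N3: ⌊609/2⌋ × 431 = 304 × 431 mm
N4: ⌊431/2⌋ × 304 = 215 × 304 mm
N5: ⌊304/2⌋ × 215 = 152 × 215 mm

152 × 215 mm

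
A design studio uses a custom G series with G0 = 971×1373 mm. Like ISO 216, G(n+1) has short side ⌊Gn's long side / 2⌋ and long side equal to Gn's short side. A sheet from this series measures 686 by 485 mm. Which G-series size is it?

G2

G0: 971 × 1373 mm
G1: 686 × 971 mm
G2: 485 × 686 mm
G3: 343 × 485 mm
→ matches G2.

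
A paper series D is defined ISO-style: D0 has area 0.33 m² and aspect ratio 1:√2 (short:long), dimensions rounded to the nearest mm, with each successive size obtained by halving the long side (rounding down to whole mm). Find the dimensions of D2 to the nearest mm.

241 × 341 mm

Let D0's short side be w mm. w · w√2 = 0.33 m² = 330,000 mm², so w ≈ 483.1 mm and w√2 ≈ 683.1 mm → D0 = 483 × 683 mm.
D1: ⌊683/2⌋ × 483 = 341 × 483 mm
D2: ⌊483/2⌋ × 341 = 241 × 341 mm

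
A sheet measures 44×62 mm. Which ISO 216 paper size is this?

B9 (44 × 62 mm)

Aspect ratio 62/44 ≈ 1.409 — close to the ISO √2 ≈ 1.414.
In the B-series (B0 = 1000 × 1414 mm): B9 = 44 × 62 mm.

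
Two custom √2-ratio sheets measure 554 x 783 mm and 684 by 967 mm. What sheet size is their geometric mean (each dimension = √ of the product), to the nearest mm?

616 × 870 mm

Short side: √(554 · 684) = √378936 ≈ 615.6 → 616 mm
Long side: √(783 · 967) = √757161 ≈ 870.1 → 870 mm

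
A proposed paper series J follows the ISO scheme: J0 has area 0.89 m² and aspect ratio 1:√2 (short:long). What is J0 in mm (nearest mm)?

793 × 1122 mm

Let the short side be w mm. Then w · w√2 = 0.89 m² = 890,000 mm².
w² = 890,000/√2, so w ≈ 793.3 mm; long side = w√2 ≈ 1121.9 mm.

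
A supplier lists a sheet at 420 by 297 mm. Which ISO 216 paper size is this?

A3 (297 × 420 mm)

Aspect ratio 420/297 ≈ 1.414 — close to the ISO √2 ≈ 1.414.
In the A-series (A0 area = 1 m²): A3 = 297 × 420 mm.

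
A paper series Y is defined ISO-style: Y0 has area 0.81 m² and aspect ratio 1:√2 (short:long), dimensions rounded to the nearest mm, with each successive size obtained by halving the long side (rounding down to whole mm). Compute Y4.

Let Y0's short side be w mm. w · w√2 = 0.81 m² = 810,000 mm², so w ≈ 756.8 mm and w√2 ≈ 1070.3 mm → Y0 = 757 × 1070 mm.
Y1: ⌊1070/2⌋ × 757 = 535 × 757 mm
Y2: ⌊757/2⌋ × 535 = 378 × 535 mm
Y3: ⌊535/2⌋ × 378 = 267 × 378 mm
Y4: ⌊378/2⌋ × 267 = 189 × 267 mm

189 × 267 mm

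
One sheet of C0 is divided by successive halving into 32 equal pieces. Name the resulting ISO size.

32 = 2^5, so 5 halving steps.
C0 → C1 → … → C5 after 5 steps.

C5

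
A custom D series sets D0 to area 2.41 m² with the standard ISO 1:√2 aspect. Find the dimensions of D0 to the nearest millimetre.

Let the short side be w mm. Then w · w√2 = 2.41 m² = 2,410,000 mm².
w² = 2,410,000/√2, so w ≈ 1305.4 mm; long side = w√2 ≈ 1846.1 mm.

1305 × 1846 mm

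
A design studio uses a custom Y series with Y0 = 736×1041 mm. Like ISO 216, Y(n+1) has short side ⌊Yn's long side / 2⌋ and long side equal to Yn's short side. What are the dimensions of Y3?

Y1: ⌊1041/2⌋ × 736 = 520 × 736 mm
Y2: ⌊736/2⌋ × 520 = 368 × 520 mm
Y3: ⌊520/2⌋ × 368 = 260 × 368 mm

260 × 368 mm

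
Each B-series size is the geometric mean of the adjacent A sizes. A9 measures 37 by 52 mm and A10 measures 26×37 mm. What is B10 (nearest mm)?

Short side: √(37 · 26) = √962 ≈ 31.0 → 31 mm
Long side: √(52 · 37) = √1924 ≈ 43.9 → 44 mm

31 × 44 mm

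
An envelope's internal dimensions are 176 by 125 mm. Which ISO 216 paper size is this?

B6 (125 × 176 mm)

Aspect ratio 176/125 ≈ 1.408 — close to the ISO √2 ≈ 1.414.
In the B-series (B0 = 1000 × 1414 mm): B6 = 125 × 176 mm.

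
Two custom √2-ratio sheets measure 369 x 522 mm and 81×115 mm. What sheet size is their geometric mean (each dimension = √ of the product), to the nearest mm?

Short side: √(369 · 81) = √29889 ≈ 172.9 → 173 mm
Long side: √(522 · 115) = √60030 ≈ 245.0 → 245 mm

173 × 245 mm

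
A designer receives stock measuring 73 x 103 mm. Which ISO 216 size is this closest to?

A7 (74 × 105 mm)

Aspect ratio 103/73 ≈ 1.411 — close to the ISO √2 ≈ 1.414.
In the A-series (A0 area = 1 m²): A7 = 74 × 105 mm.
Off by 3 mm total — nearest standard size.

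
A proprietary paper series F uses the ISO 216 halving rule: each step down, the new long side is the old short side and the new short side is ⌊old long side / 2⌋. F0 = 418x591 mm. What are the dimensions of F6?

52 × 73 mm

F1: ⌊591/2⌋ × 418 = 295 × 418 mm
F2: ⌊418/2⌋ × 295 = 209 × 295 mm
F3: ⌊295/2⌋ × 209 = 147 × 209 mm
F4: ⌊209/2⌋ × 147 = 104 × 147 mm
F5: ⌊147/2⌋ × 104 = 73 × 104 mm
F6: ⌊104/2⌋ × 73 = 52 × 73 mm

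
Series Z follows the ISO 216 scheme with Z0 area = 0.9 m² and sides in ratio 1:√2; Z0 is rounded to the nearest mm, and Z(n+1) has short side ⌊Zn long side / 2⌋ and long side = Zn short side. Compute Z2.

399 × 564 mm

Let Z0's short side be w mm. w · w√2 = 0.9 m² = 900,000 mm², so w ≈ 797.7 mm and w√2 ≈ 1128.2 mm → Z0 = 798 × 1128 mm.
Z1: ⌊1128/2⌋ × 798 = 564 × 798 mm
Z2: ⌊798/2⌋ × 564 = 399 × 564 mm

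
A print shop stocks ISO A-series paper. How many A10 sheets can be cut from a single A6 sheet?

16

Each ISO step halves the sheet: 1 × A6 → 2 × A7 → 4 × A8 → 8 × A9 → …
From A6 to A10 is 4 halving steps: 2^4 = 16.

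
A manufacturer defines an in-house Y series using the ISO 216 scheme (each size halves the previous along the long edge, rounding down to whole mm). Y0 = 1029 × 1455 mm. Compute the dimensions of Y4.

257 × 363 mm

Y1: ⌊1455/2⌋ × 1029 = 727 × 1029 mm
Y2: ⌊1029/2⌋ × 727 = 514 × 727 mm
Y3: ⌊727/2⌋ × 514 = 363 × 514 mm
Y4: ⌊514/2⌋ × 363 = 257 × 363 mm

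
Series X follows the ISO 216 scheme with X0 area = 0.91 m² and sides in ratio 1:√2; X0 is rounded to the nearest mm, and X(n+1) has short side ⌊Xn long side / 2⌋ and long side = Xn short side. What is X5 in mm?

Let X0's short side be w mm. w · w√2 = 0.91 m² = 910,000 mm², so w ≈ 802.2 mm and w√2 ≈ 1134.4 mm → X0 = 802 × 1134 mm.
X1: ⌊1134/2⌋ × 802 = 567 × 802 mm
X2: ⌊802/2⌋ × 567 = 401 × 567 mm
X3: ⌊567/2⌋ × 401 = 283 × 401 mm
X4: ⌊401/2⌋ × 283 = 200 × 283 mm
X5: ⌊283/2⌋ × 200 = 141 × 200 mm

141 × 200 mm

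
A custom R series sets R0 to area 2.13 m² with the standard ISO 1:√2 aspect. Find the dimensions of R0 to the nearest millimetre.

Let the short side be w mm. Then w · w√2 = 2.13 m² = 2,130,000 mm².
w² = 2,130,000/√2, so w ≈ 1227.2 mm; long side = w√2 ≈ 1735.6 mm.

1227 × 1736 mm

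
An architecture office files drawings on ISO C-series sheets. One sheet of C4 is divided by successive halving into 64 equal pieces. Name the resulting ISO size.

64 = 2^6, so 6 halving steps.
C4 → C5 → … → C10 after 6 steps.

C10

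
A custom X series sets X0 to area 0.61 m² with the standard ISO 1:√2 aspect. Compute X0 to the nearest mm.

657 × 929 mm

Let the short side be w mm. Then w · w√2 = 0.61 m² = 610,000 mm².
w² = 610,000/√2, so w ≈ 656.8 mm; long side = w√2 ≈ 928.8 mm.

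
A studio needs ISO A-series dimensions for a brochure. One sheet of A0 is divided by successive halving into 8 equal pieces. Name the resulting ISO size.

8 = 2^3, so 3 halving steps.
A0 → A1 → … → A3 after 3 steps.

A3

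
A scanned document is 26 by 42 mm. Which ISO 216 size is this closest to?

C10 (28 × 40 mm)

Aspect ratio 42/26 ≈ 1.615 (ISO target is √2 ≈ 1.414).
In the C-series (envelope sizes, between A and B): C10 = 28 × 40 mm.
Off by 4 mm total — nearest standard size.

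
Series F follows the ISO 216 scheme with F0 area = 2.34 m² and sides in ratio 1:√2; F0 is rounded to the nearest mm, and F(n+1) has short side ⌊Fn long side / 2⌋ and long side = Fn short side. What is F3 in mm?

Let F0's short side be w mm. w · w√2 = 2.34 m² = 2,340,000 mm², so w ≈ 1286.3 mm and w√2 ≈ 1819.1 mm → F0 = 1286 × 1819 mm.
F1: ⌊1819/2⌋ × 1286 = 909 × 1286 mm
F2: ⌊1286/2⌋ × 909 = 643 × 909 mm
F3: ⌊909/2⌋ × 643 = 454 × 643 mm

454 × 643 mm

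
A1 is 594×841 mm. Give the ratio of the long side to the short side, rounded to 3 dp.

841 / 594 = 1.416
ISO 216 targets √2 ≈ 1.414; the +0.002 deviation is from mm rounding.

1.416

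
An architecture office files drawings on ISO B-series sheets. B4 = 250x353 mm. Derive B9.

44 × 62 mm

B5: ⌊353/2⌋ × 250 = 176 × 250 mm
B6: ⌊250/2⌋ × 176 = 125 × 176 mm
B7: ⌊176/2⌋ × 125 = 88 × 125 mm
B8: ⌊125/2⌋ × 88 = 62 × 88 mm
B9: ⌊88/2⌋ × 62 = 44 × 62 mm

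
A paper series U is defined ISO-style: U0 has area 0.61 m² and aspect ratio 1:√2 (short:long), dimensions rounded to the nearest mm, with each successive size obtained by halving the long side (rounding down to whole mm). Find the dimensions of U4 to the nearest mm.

Let U0's short side be w mm. w · w√2 = 0.61 m² = 610,000 mm², so w ≈ 656.8 mm and w√2 ≈ 928.8 mm → U0 = 657 × 929 mm.
U1: ⌊929/2⌋ × 657 = 464 × 657 mm
U2: ⌊657/2⌋ × 464 = 328 × 464 mm
U3: ⌊464/2⌋ × 328 = 232 × 328 mm
U4: ⌊328/2⌋ × 232 = 164 × 232 mm

164 × 232 mm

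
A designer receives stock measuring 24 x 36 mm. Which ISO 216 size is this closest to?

Aspect ratio 36/24 ≈ 1.500 (ISO target is √2 ≈ 1.414).
In the A-series (A0 area = 1 m²): A10 = 26 × 37 mm.
Off by 3 mm total — nearest standard size.

A10 (26 × 37 mm)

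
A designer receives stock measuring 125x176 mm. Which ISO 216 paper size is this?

B6 (125 × 176 mm)

Aspect ratio 176/125 ≈ 1.408 — close to the ISO √2 ≈ 1.414.
In the B-series (B0 = 1000 × 1414 mm): B6 = 125 × 176 mm.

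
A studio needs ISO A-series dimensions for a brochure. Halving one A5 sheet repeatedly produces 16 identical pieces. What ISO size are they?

A9

16 = 2^4, so 4 halving steps.
A5 → A6 → … → A9 after 4 steps.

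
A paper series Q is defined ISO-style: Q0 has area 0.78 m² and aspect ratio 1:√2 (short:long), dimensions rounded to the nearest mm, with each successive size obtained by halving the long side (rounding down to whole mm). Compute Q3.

Let Q0's short side be w mm. w · w√2 = 0.78 m² = 780,000 mm², so w ≈ 742.7 mm and w√2 ≈ 1050.3 mm → Q0 = 743 × 1050 mm.
Q1: ⌊1050/2⌋ × 743 = 525 × 743 mm
Q2: ⌊743/2⌋ × 525 = 371 × 525 mm
Q3: ⌊525/2⌋ × 371 = 262 × 371 mm

262 × 371 mm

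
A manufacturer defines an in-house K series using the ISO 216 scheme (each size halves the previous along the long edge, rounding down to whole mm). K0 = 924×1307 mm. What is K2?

K1: ⌊1307/2⌋ × 924 = 653 × 924 mm
K2: ⌊924/2⌋ × 653 = 462 × 653 mm

462 × 653 mm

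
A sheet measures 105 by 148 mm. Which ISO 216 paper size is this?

A6 (105 × 148 mm)

Aspect ratio 148/105 ≈ 1.410 — close to the ISO √2 ≈ 1.414.
In the A-series (A0 area = 1 m²): A6 = 105 × 148 mm.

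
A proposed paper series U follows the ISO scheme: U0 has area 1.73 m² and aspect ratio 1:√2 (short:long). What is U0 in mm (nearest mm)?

1106 × 1564 mm

Let the short side be w mm. Then w · w√2 = 1.73 m² = 1,730,000 mm².
w² = 1,730,000/√2, so w ≈ 1106.0 mm; long side = w√2 ≈ 1564.2 mm.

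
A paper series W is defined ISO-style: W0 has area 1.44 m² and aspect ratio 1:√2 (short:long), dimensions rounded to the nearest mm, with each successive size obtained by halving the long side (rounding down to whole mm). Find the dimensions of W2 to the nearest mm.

504 × 713 mm

Let W0's short side be w mm. w · w√2 = 1.44 m² = 1,440,000 mm², so w ≈ 1009.1 mm and w√2 ≈ 1427.0 mm → W0 = 1009 × 1427 mm.
W1: ⌊1427/2⌋ × 1009 = 713 × 1009 mm
W2: ⌊1009/2⌋ × 713 = 504 × 713 mm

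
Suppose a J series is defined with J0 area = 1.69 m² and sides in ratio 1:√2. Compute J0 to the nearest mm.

1093 × 1546 mm

Let the short side be w mm. Then w · w√2 = 1.69 m² = 1,690,000 mm².
w² = 1,690,000/√2, so w ≈ 1093.2 mm; long side = w√2 ≈ 1546.0 mm.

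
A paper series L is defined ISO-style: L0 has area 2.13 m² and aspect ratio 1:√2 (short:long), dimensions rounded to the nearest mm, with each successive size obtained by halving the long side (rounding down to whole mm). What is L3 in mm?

434 × 613 mm

Let L0's short side be w mm. w · w√2 = 2.13 m² = 2,130,000 mm², so w ≈ 1227.2 mm and w√2 ≈ 1735.6 mm → L0 = 1227 × 1736 mm.
L1: ⌊1736/2⌋ × 1227 = 868 × 1227 mm
L2: ⌊1227/2⌋ × 868 = 613 × 868 mm
L3: ⌊868/2⌋ × 613 = 434 × 613 mm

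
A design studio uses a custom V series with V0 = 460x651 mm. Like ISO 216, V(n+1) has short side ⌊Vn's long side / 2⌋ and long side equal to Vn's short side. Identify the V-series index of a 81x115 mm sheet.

V5

V0: 460 × 651 mm
V1: 325 × 460 mm
V2: 230 × 325 mm
V3: 162 × 230 mm
V4: 115 × 162 mm
V5: 81 × 115 mm
V6: 57 × 81 mm
→ matches V5.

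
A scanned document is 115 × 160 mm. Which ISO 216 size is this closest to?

C6 (114 × 162 mm)

Aspect ratio 160/115 ≈ 1.391 (ISO target is √2 ≈ 1.414).
In the C-series (envelope sizes, between A and B): C6 = 114 × 162 mm.
Off by 3 mm total — nearest standard size.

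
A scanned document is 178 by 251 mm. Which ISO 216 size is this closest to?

Aspect ratio 251/178 ≈ 1.410 — close to the ISO √2 ≈ 1.414.
In the B-series (B0 = 1000 × 1414 mm): B5 = 176 × 250 mm.
Off by 3 mm total — nearest standard size.

B5 (176 × 250 mm)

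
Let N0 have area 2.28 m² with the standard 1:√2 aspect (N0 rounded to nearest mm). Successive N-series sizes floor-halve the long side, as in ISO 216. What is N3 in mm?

449 × 635 mm

Let N0's short side be w mm. w · w√2 = 2.28 m² = 2,280,000 mm², so w ≈ 1269.7 mm and w√2 ≈ 1795.7 mm → N0 = 1270 × 1796 mm.
N1: ⌊1796/2⌋ × 1270 = 898 × 1270 mm
N2: ⌊1270/2⌋ × 898 = 635 × 898 mm
N3: ⌊898/2⌋ × 635 = 449 × 635 mm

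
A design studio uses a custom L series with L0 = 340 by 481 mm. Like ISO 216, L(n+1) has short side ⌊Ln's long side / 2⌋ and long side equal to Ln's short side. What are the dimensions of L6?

L1 = 240 × 340 mm (from L0 by 1 halving).
L2: ⌊340/2⌋ × 240 = 170 × 240 mm
L3: ⌊240/2⌋ × 170 = 120 × 170 mm
L4: ⌊170/2⌋ × 120 = 85 × 120 mm
L5: ⌊120/2⌋ × 85 = 60 × 85 mm
L6: ⌊85/2⌋ × 60 = 42 × 60 mm

42 × 60 mm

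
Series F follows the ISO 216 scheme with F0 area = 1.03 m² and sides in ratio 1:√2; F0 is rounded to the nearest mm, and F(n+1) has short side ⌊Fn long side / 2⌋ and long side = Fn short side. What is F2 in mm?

Let F0's short side be w mm. w · w√2 = 1.03 m² = 1,030,000 mm², so w ≈ 853.4 mm and w√2 ≈ 1206.9 mm → F0 = 853 × 1207 mm.
F1: ⌊1207/2⌋ × 853 = 603 × 853 mm
F2: ⌊853/2⌋ × 603 = 426 × 603 mm

426 × 603 mm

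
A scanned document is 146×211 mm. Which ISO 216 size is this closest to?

A5 (148 × 210 mm)

Aspect ratio 211/146 ≈ 1.445 (ISO target is √2 ≈ 1.414).
In the A-series (A0 area = 1 m²): A5 = 148 × 210 mm.
Off by 3 mm total — nearest standard size.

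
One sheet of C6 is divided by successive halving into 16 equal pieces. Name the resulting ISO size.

16 = 2^4, so 4 halving steps.
C6 → C7 → … → C10 after 4 steps.

C10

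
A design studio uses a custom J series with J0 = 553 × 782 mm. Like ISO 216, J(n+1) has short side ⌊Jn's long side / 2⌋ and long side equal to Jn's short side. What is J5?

J1: ⌊782/2⌋ × 553 = 391 × 553 mm
J2: ⌊553/2⌋ × 391 = 276 × 391 mm
J3: ⌊391/2⌋ × 276 = 195 × 276 mm
J4: ⌊276/2⌋ × 195 = 138 × 195 mm
J5: ⌊195/2⌋ × 138 = 97 × 138 mm

97 × 138 mm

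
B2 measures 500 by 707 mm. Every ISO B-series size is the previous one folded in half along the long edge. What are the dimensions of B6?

B3: ⌊707/2⌋ × 500 = 353 × 500 mm
B4: ⌊500/2⌋ × 353 = 250 × 353 mm
B5: ⌊353/2⌋ × 250 = 176 × 250 mm
B6: ⌊250/2⌋ × 176 = 125 × 176 mm

125 × 176 mm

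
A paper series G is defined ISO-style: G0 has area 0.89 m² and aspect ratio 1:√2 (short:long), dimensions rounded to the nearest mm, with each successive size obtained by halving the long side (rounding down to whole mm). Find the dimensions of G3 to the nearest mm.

280 × 396 mm

Let G0's short side be w mm. w · w√2 = 0.89 m² = 890,000 mm², so w ≈ 793.3 mm and w√2 ≈ 1121.9 mm → G0 = 793 × 1122 mm.
G1: ⌊1122/2⌋ × 793 = 561 × 793 mm
G2: ⌊793/2⌋ × 561 = 396 × 561 mm
G3: ⌊561/2⌋ × 396 = 280 × 396 mm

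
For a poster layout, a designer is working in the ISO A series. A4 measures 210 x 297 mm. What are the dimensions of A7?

A5: ⌊297/2⌋ × 210 = 148 × 210 mm
A6: ⌊210/2⌋ × 148 = 105 × 148 mm
A7: ⌊148/2⌋ × 105 = 74 × 105 mm

74 × 105 mm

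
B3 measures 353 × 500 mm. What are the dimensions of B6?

125 × 176 mm

B4: ⌊500/2⌋ × 353 = 250 × 353 mm
B5: ⌊353/2⌋ × 250 = 176 × 250 mm
B6: ⌊250/2⌋ × 176 = 125 × 176 mm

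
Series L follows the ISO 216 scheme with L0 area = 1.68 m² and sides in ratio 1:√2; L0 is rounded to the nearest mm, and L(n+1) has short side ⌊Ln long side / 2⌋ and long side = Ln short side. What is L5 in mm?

Let L0's short side be w mm. w · w√2 = 1.68 m² = 1,680,000 mm², so w ≈ 1089.9 mm and w√2 ≈ 1541.4 mm → L0 = 1090 × 1541 mm.
L1: ⌊1541/2⌋ × 1090 = 770 × 1090 mm
L2: ⌊1090/2⌋ × 770 = 545 × 770 mm
L3: ⌊770/2⌋ × 545 = 385 × 545 mm
L4: ⌊545/2⌋ × 385 = 272 × 385 mm
L5: ⌊385/2⌋ × 272 = 192 × 272 mm

192 × 272 mm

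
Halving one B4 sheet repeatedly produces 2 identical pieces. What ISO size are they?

B5

2 = 2^1, so 1 halving step.
B4 → B5 → … → B5 after 1 step.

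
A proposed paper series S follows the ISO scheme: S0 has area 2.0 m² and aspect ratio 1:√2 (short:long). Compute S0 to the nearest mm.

Let the short side be w mm. Then w · w√2 = 2.0 m² = 2,000,000 mm².
w² = 2,000,000/√2, so w ≈ 1189.2 mm; long side = w√2 ≈ 1681.8 mm.

1189 × 1682 mm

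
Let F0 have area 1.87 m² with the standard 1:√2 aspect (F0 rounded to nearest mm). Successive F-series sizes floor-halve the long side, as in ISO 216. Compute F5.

Let F0's short side be w mm. w · w√2 = 1.87 m² = 1,870,000 mm², so w ≈ 1149.9 mm and w√2 ≈ 1626.2 mm → F0 = 1150 × 1626 mm.
F1: ⌊1626/2⌋ × 1150 = 813 × 1150 mm
F2: ⌊1150/2⌋ × 813 = 575 × 813 mm
F3: ⌊813/2⌋ × 575 = 406 × 575 mm
F4: ⌊575/2⌋ × 406 = 287 × 406 mm
F5: ⌊406/2⌋ × 287 = 203 × 287 mm

203 × 287 mm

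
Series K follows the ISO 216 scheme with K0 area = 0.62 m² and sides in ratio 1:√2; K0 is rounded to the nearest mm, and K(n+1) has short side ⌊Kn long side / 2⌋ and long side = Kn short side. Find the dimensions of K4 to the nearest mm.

165 × 234 mm

Let K0's short side be w mm. w · w√2 = 0.62 m² = 620,000 mm², so w ≈ 662.1 mm and w√2 ≈ 936.4 mm → K0 = 662 × 936 mm.
K1: ⌊936/2⌋ × 662 = 468 × 662 mm
K2: ⌊662/2⌋ × 468 = 331 × 468 mm
K3: ⌊468/2⌋ × 331 = 234 × 331 mm
K4: ⌊331/2⌋ × 234 = 165 × 234 mm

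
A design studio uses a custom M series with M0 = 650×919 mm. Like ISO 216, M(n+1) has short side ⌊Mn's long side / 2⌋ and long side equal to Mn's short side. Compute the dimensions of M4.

M1: ⌊919/2⌋ × 650 = 459 × 650 mm
M2: ⌊650/2⌋ × 459 = 325 × 459 mm
M3: ⌊459/2⌋ × 325 = 229 × 325 mm
M4: ⌊325/2⌋ × 229 = 162 × 229 mm

162 × 229 mm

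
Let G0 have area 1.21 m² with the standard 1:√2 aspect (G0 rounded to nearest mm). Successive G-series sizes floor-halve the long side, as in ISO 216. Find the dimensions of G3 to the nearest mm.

327 × 462 mm

Let G0's short side be w mm. w · w√2 = 1.21 m² = 1,210,000 mm², so w ≈ 925.0 mm and w√2 ≈ 1308.1 mm → G0 = 925 × 1308 mm.
G1: ⌊1308/2⌋ × 925 = 654 × 925 mm
G2: ⌊925/2⌋ × 654 = 462 × 654 mm
G3: ⌊654/2⌋ × 462 = 327 × 462 mm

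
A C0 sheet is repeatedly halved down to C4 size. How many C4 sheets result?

16

C0 = 917 × 1297 mm; C4 = 229 × 324 mm.
Each halving step doubles the count; 4 steps from C0 to C4.
2^4 = 16.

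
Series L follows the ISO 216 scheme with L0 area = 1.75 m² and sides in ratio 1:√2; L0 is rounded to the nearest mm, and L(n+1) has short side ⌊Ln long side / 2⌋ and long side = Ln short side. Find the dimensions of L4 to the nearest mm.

Let L0's short side be w mm. w · w√2 = 1.75 m² = 1,750,000 mm², so w ≈ 1112.4 mm and w√2 ≈ 1573.2 mm → L0 = 1112 × 1573 mm.
L1: ⌊1573/2⌋ × 1112 = 786 × 1112 mm
L2: ⌊1112/2⌋ × 786 = 556 × 786 mm
L3: ⌊786/2⌋ × 556 = 393 × 556 mm
L4: ⌊556/2⌋ × 393 = 278 × 393 mm

278 × 393 mm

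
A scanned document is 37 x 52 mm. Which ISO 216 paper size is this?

A9 (37 × 52 mm)

Aspect ratio 52/37 ≈ 1.405 — close to the ISO √2 ≈ 1.414.
In the A-series (A0 area = 1 m²): A9 = 37 × 52 mm.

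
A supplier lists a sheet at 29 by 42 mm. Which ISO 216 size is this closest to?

C10 (28 × 40 mm)

Aspect ratio 42/29 ≈ 1.448 (ISO target is √2 ≈ 1.414).
In the C-series (envelope sizes, between A and B): C10 = 28 × 40 mm.
Off by 3 mm total — nearest standard size.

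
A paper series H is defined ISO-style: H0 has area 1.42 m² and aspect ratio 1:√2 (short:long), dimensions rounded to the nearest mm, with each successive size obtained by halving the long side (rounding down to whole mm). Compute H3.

354 × 501 mm

Let H0's short side be w mm. w · w√2 = 1.42 m² = 1,420,000 mm², so w ≈ 1002.0 mm and w√2 ≈ 1417.1 mm → H0 = 1002 × 1417 mm.
H1: ⌊1417/2⌋ × 1002 = 708 × 1002 mm
H2: ⌊1002/2⌋ × 708 = 501 × 708 mm
H3: ⌊708/2⌋ × 501 = 354 × 501 mm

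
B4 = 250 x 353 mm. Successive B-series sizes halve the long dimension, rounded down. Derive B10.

B5: ⌊353/2⌋ × 250 = 176 × 250 mm
B6: ⌊250/2⌋ × 176 = 125 × 176 mm
B7: ⌊176/2⌋ × 125 = 88 × 125 mm
B8: ⌊125/2⌋ × 88 = 62 × 88 mm
B9: ⌊88/2⌋ × 62 = 44 × 62 mm
B10: ⌊62/2⌋ × 44 = 31 × 44 mm

31 × 44 mm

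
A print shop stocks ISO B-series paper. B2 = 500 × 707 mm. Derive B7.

88 × 125 mm

B3: ⌊707/2⌋ × 500 = 353 × 500 mm
B4: ⌊500/2⌋ × 353 = 250 × 353 mm
B5: ⌊353/2⌋ × 250 = 176 × 250 mm
B6: ⌊250/2⌋ × 176 = 125 × 176 mm
B7: ⌊176/2⌋ × 125 = 88 × 125 mm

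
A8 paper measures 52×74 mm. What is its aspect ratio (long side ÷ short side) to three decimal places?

1.423

74 / 52 = 1.423
ISO 216 targets √2 ≈ 1.414; the +0.009 deviation is from mm rounding.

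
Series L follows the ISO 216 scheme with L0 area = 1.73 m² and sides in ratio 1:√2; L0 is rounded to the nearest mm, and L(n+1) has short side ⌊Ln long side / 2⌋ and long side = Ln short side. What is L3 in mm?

Let L0's short side be w mm. w · w√2 = 1.73 m² = 1,730,000 mm², so w ≈ 1106.0 mm and w√2 ≈ 1564.2 mm → L0 = 1106 × 1564 mm.
L1: ⌊1564/2⌋ × 1106 = 782 × 1106 mm
L2: ⌊1106/2⌋ × 782 = 553 × 782 mm
L3: ⌊782/2⌋ × 553 = 391 × 553 mm

391 × 553 mm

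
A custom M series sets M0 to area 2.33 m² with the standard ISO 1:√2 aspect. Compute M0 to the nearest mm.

1284 × 1815 mm

Let the short side be w mm. Then w · w√2 = 2.33 m² = 2,330,000 mm².
w² = 2,330,000/√2, so w ≈ 1283.6 mm; long side = w√2 ≈ 1815.2 mm.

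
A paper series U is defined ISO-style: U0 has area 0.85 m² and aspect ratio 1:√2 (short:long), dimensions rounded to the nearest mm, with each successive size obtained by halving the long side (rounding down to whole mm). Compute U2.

Let U0's short side be w mm. w · w√2 = 0.85 m² = 850,000 mm², so w ≈ 775.3 mm and w√2 ≈ 1096.4 mm → U0 = 775 × 1096 mm.
U1: ⌊1096/2⌋ × 775 = 548 × 775 mm
U2: ⌊775/2⌋ × 548 = 387 × 548 mm

387 × 548 mm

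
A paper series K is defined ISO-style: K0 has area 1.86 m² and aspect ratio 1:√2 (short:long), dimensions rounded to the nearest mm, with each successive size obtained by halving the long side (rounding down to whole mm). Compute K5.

Let K0's short side be w mm. w · w√2 = 1.86 m² = 1,860,000 mm², so w ≈ 1146.8 mm and w√2 ≈ 1621.9 mm → K0 = 1147 × 1622 mm.
K1: ⌊1622/2⌋ × 1147 = 811 × 1147 mm
K2: ⌊1147/2⌋ × 811 = 573 × 811 mm
K3: ⌊811/2⌋ × 573 = 405 × 573 mm
K4: ⌊573/2⌋ × 405 = 286 × 405 mm
K5: ⌊405/2⌋ × 286 = 202 × 286 mm

202 × 286 mm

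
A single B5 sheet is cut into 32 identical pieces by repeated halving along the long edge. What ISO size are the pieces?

32 = 2^5, so 5 halving steps.
B5 → B6 → … → B10 after 5 steps.

B10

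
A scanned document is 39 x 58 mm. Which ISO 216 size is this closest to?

Aspect ratio 58/39 ≈ 1.487 (ISO target is √2 ≈ 1.414).
In the C-series (envelope sizes, between A and B): C9 = 40 × 57 mm.
Off by 2 mm total — nearest standard size.

C9 (40 × 57 mm)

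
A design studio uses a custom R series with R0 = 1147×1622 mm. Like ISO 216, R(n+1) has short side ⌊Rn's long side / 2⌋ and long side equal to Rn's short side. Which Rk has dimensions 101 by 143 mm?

R7

R0: 1147 × 1622 mm
R1: 811 × 1147 mm
R2: 573 × 811 mm
R3: 405 × 573 mm
R4: 286 × 405 mm
R5: 202 × 286 mm
R6: 143 × 202 mm
R7: 101 × 143 mm
R8: 71 × 101 mm
→ matches R7.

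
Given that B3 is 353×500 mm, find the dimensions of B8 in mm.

62 × 88 mm

B4: ⌊500/2⌋ × 353 = 250 × 353 mm
B5: ⌊353/2⌋ × 250 = 176 × 250 mm
B6: ⌊250/2⌋ × 176 = 125 × 176 mm
B7: ⌊176/2⌋ × 125 = 88 × 125 mm
B8: ⌊125/2⌋ × 88 = 62 × 88 mm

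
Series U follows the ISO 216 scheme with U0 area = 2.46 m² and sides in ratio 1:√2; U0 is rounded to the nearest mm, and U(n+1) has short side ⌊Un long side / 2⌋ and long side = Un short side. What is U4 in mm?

Let U0's short side be w mm. w · w√2 = 2.46 m² = 2,460,000 mm², so w ≈ 1318.9 mm and w√2 ≈ 1865.2 mm → U0 = 1319 × 1865 mm.
U1: ⌊1865/2⌋ × 1319 = 932 × 1319 mm
U2: ⌊1319/2⌋ × 932 = 659 × 932 mm
U3: ⌊932/2⌋ × 659 = 466 × 659 mm
U4: ⌊659/2⌋ × 466 = 329 × 466 mm

329 × 466 mm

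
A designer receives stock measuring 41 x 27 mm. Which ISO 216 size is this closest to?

C10 (28 × 40 mm)

Aspect ratio 41/27 ≈ 1.519 (ISO target is √2 ≈ 1.414).
In the C-series (envelope sizes, between A and B): C10 = 28 × 40 mm.
Off by 2 mm total — nearest standard size.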